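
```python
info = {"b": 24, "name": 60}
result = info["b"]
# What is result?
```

Trace (tracking result):
info = {'b': 24, 'name': 60}  # -> info = {'b': 24, 'name': 60}
result = info['b']  # -> result = 24

Answer: 24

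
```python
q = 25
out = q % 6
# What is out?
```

Trace (tracking out):
q = 25  # -> q = 25
out = q % 6  # -> out = 1

Answer: 1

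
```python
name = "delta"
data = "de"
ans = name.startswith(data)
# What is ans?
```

Trace (tracking ans):
name = 'delta'  # -> name = 'delta'
data = 'de'  # -> data = 'de'
ans = name.startswith(data)  # -> ans = True

Answer: True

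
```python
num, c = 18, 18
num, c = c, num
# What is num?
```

Answer: 18

Derivation:
Trace (tracking num):
num, c = (18, 18)  # -> num = 18, c = 18
num, c = (c, num)  # -> num = 18, c = 18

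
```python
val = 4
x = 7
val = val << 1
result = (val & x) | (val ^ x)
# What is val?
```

Trace (tracking val):
val = 4  # -> val = 4
x = 7  # -> x = 7
val = val << 1  # -> val = 8
result = val & x | val ^ x  # -> result = 15

Answer: 8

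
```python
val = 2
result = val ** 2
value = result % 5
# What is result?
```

Trace (tracking result):
val = 2  # -> val = 2
result = val ** 2  # -> result = 4
value = result % 5  # -> value = 4

Answer: 4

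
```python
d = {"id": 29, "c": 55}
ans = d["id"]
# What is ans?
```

Trace (tracking ans):
d = {'id': 29, 'c': 55}  # -> d = {'id': 29, 'c': 55}
ans = d['id']  # -> ans = 29

Answer: 29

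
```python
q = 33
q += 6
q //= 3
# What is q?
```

Trace (tracking q):
q = 33  # -> q = 33
q += 6  # -> q = 39
q //= 3  # -> q = 13

Answer: 13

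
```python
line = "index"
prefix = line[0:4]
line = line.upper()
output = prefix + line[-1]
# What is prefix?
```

Answer: 'inde'

Derivation:
Trace (tracking prefix):
line = 'index'  # -> line = 'index'
prefix = line[0:4]  # -> prefix = 'inde'
line = line.upper()  # -> line = 'INDEX'
output = prefix + line[-1]  # -> output = 'indeX'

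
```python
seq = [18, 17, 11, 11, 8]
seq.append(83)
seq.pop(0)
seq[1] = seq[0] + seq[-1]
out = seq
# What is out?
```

Trace (tracking out):
seq = [18, 17, 11, 11, 8]  # -> seq = [18, 17, 11, 11, 8]
seq.append(83)  # -> seq = [18, 17, 11, 11, 8, 83]
seq.pop(0)  # -> seq = [17, 11, 11, 8, 83]
seq[1] = seq[0] + seq[-1]  # -> seq = [17, 100, 11, 8, 83]
out = seq  # -> out = [17, 100, 11, 8, 83]

Answer: [17, 100, 11, 8, 83]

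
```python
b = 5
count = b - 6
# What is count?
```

Trace (tracking count):
b = 5  # -> b = 5
count = b - 6  # -> count = -1

Answer: -1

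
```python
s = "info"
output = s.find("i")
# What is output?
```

Answer: 0

Derivation:
Trace (tracking output):
s = 'info'  # -> s = 'info'
output = s.find('i')  # -> output = 0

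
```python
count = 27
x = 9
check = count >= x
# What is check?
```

Answer: True

Derivation:
Trace (tracking check):
count = 27  # -> count = 27
x = 9  # -> x = 9
check = count >= x  # -> check = True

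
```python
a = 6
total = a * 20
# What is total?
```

Answer: 120

Derivation:
Trace (tracking total):
a = 6  # -> a = 6
total = a * 20  # -> total = 120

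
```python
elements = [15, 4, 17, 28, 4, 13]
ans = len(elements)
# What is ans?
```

Answer: 6

Derivation:
Trace (tracking ans):
elements = [15, 4, 17, 28, 4, 13]  # -> elements = [15, 4, 17, 28, 4, 13]
ans = len(elements)  # -> ans = 6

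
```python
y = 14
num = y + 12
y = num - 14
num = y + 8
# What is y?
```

Trace (tracking y):
y = 14  # -> y = 14
num = y + 12  # -> num = 26
y = num - 14  # -> y = 12
num = y + 8  # -> num = 20

Answer: 12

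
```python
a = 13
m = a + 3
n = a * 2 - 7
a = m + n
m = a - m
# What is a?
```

Answer: 35

Derivation:
Trace (tracking a):
a = 13  # -> a = 13
m = a + 3  # -> m = 16
n = a * 2 - 7  # -> n = 19
a = m + n  # -> a = 35
m = a - m  # -> m = 19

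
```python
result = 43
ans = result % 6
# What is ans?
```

Trace (tracking ans):
result = 43  # -> result = 43
ans = result % 6  # -> ans = 1

Answer: 1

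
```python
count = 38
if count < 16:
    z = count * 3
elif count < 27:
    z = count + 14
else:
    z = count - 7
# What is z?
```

Answer: 31

Derivation:
Trace (tracking z):
count = 38  # -> count = 38
if count < 16:  # condition is False
elif count < 27:  # condition is False
else:
    z = count - 7  # -> z = 31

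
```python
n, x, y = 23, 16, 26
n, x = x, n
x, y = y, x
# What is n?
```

Answer: 16

Derivation:
Trace (tracking n):
n, x, y = (23, 16, 26)  # -> n = 23, x = 16, y = 26
n, x = (x, n)  # -> n = 16, x = 23
x, y = (y, x)  # -> x = 26, y = 23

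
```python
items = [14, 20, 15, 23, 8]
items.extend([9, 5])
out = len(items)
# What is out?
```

Trace (tracking out):
items = [14, 20, 15, 23, 8]  # -> items = [14, 20, 15, 23, 8]
items.extend([9, 5])  # -> items = [14, 20, 15, 23, 8, 9, 5]
out = len(items)  # -> out = 7

Answer: 7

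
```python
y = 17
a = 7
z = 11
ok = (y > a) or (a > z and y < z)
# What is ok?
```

Answer: True

Derivation:
Trace (tracking ok):
y = 17  # -> y = 17
a = 7  # -> a = 7
z = 11  # -> z = 11
ok = y > a or (a > z and y < z)  # -> ok = True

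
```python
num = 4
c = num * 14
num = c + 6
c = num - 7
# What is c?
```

Trace (tracking c):
num = 4  # -> num = 4
c = num * 14  # -> c = 56
num = c + 6  # -> num = 62
c = num - 7  # -> c = 55

Answer: 55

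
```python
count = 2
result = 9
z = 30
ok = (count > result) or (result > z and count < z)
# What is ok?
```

Answer: False

Derivation:
Trace (tracking ok):
count = 2  # -> count = 2
result = 9  # -> result = 9
z = 30  # -> z = 30
ok = count > result or (result > z and count < z)  # -> ok = False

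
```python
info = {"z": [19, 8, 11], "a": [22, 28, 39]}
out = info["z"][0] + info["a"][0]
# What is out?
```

Trace (tracking out):
info = {'z': [19, 8, 11], 'a': [22, 28, 39]}  # -> info = {'z': [19, 8, 11], 'a': [22, 28, 39]}
out = info['z'][0] + info['a'][0]  # -> out = 41

Answer: 41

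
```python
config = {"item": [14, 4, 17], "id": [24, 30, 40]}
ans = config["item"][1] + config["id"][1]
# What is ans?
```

Answer: 34

Derivation:
Trace (tracking ans):
config = {'item': [14, 4, 17], 'id': [24, 30, 40]}  # -> config = {'item': [14, 4, 17], 'id': [24, 30, 40]}
ans = config['item'][1] + config['id'][1]  # -> ans = 34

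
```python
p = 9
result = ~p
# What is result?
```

Answer: -10

Derivation:
Trace (tracking result):
p = 9  # -> p = 9
result = ~p  # -> result = -10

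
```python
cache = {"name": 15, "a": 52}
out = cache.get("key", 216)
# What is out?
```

Trace (tracking out):
cache = {'name': 15, 'a': 52}  # -> cache = {'name': 15, 'a': 52}
out = cache.get('key', 216)  # -> out = 216

Answer: 216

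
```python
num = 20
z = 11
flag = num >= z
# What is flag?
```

Trace (tracking flag):
num = 20  # -> num = 20
z = 11  # -> z = 11
flag = num >= z  # -> flag = True

Answer: True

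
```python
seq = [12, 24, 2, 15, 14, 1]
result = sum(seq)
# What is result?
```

Trace (tracking result):
seq = [12, 24, 2, 15, 14, 1]  # -> seq = [12, 24, 2, 15, 14, 1]
result = sum(seq)  # -> result = 68

Answer: 68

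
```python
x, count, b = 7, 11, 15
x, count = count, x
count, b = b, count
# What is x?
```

Trace (tracking x):
x, count, b = (7, 11, 15)  # -> x = 7, count = 11, b = 15
x, count = (count, x)  # -> x = 11, count = 7
count, b = (b, count)  # -> count = 15, b = 7

Answer: 11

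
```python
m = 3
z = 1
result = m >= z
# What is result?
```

Answer: True

Derivation:
Trace (tracking result):
m = 3  # -> m = 3
z = 1  # -> z = 1
result = m >= z  # -> result = True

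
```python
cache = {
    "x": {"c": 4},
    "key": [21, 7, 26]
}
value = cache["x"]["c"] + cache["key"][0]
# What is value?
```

Trace (tracking value):
cache = {'x': {'c': 4}, 'key': [21, 7, 26]}  # -> cache = {'x': {'c': 4}, 'key': [21, 7, 26]}
value = cache['x']['c'] + cache['key'][0]  # -> value = 25

Answer: 25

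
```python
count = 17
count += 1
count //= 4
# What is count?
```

Answer: 4

Derivation:
Trace (tracking count):
count = 17  # -> count = 17
count += 1  # -> count = 18
count //= 4  # -> count = 4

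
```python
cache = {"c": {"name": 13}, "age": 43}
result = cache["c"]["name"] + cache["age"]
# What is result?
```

Answer: 56

Derivation:
Trace (tracking result):
cache = {'c': {'name': 13}, 'age': 43}  # -> cache = {'c': {'name': 13}, 'age': 43}
result = cache['c']['name'] + cache['age']  # -> result = 56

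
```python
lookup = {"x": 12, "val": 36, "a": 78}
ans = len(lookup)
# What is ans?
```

Trace (tracking ans):
lookup = {'x': 12, 'val': 36, 'a': 78}  # -> lookup = {'x': 12, 'val': 36, 'a': 78}
ans = len(lookup)  # -> ans = 3

Answer: 3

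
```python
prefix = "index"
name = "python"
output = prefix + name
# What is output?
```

Answer: 'indexpython'

Derivation:
Trace (tracking output):
prefix = 'index'  # -> prefix = 'index'
name = 'python'  # -> name = 'python'
output = prefix + name  # -> output = 'indexpython'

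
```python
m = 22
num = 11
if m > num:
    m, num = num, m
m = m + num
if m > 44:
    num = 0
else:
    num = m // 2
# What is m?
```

Answer: 33

Derivation:
Trace (tracking m):
m = 22  # -> m = 22
num = 11  # -> num = 11
if m > num:  # condition is True
    m, num = (num, m)  # -> m = 11, num = 22
m = m + num  # -> m = 33
if m > 44:  # condition is False
else:
    num = m // 2  # -> num = 16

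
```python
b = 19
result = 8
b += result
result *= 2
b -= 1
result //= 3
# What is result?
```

Answer: 5

Derivation:
Trace (tracking result):
b = 19  # -> b = 19
result = 8  # -> result = 8
b += result  # -> b = 27
result *= 2  # -> result = 16
b -= 1  # -> b = 26
result //= 3  # -> result = 5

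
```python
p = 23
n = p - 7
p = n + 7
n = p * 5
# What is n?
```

Trace (tracking n):
p = 23  # -> p = 23
n = p - 7  # -> n = 16
p = n + 7  # -> p = 23
n = p * 5  # -> n = 115

Answer: 115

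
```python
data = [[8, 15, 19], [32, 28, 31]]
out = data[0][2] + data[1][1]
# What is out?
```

Answer: 47

Derivation:
Trace (tracking out):
data = [[8, 15, 19], [32, 28, 31]]  # -> data = [[8, 15, 19], [32, 28, 31]]
out = data[0][2] + data[1][1]  # -> out = 47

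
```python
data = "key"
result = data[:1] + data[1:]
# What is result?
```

Answer: 'key'

Derivation:
Trace (tracking result):
data = 'key'  # -> data = 'key'
result = data[:1] + data[1:]  # -> result = 'key'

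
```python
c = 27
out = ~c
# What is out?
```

Trace (tracking out):
c = 27  # -> c = 27
out = ~c  # -> out = -28

Answer: -28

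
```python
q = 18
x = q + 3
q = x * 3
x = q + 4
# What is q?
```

Answer: 63

Derivation:
Trace (tracking q):
q = 18  # -> q = 18
x = q + 3  # -> x = 21
q = x * 3  # -> q = 63
x = q + 4  # -> x = 67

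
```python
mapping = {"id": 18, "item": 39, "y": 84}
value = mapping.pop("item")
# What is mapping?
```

Trace (tracking mapping):
mapping = {'id': 18, 'item': 39, 'y': 84}  # -> mapping = {'id': 18, 'item': 39, 'y': 84}
value = mapping.pop('item')  # -> value = 39

Answer: {'id': 18, 'y': 84}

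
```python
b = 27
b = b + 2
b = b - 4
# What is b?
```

Answer: 25

Derivation:
Trace (tracking b):
b = 27  # -> b = 27
b = b + 2  # -> b = 29
b = b - 4  # -> b = 25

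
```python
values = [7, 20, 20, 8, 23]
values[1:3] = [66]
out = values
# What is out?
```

Trace (tracking out):
values = [7, 20, 20, 8, 23]  # -> values = [7, 20, 20, 8, 23]
values[1:3] = [66]  # -> values = [7, 66, 8, 23]
out = values  # -> out = [7, 66, 8, 23]

Answer: [7, 66, 8, 23]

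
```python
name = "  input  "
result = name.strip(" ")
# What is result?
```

Answer: 'input'

Derivation:
Trace (tracking result):
name = '  input  '  # -> name = '  input  '
result = name.strip(' ')  # -> result = 'input'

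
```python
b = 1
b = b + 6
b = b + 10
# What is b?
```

Trace (tracking b):
b = 1  # -> b = 1
b = b + 6  # -> b = 7
b = b + 10  # -> b = 17

Answer: 17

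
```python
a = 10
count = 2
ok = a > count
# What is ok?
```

Answer: True

Derivation:
Trace (tracking ok):
a = 10  # -> a = 10
count = 2  # -> count = 2
ok = a > count  # -> ok = True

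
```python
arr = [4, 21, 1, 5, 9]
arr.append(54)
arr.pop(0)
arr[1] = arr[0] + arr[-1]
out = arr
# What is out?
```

Answer: [21, 75, 5, 9, 54]

Derivation:
Trace (tracking out):
arr = [4, 21, 1, 5, 9]  # -> arr = [4, 21, 1, 5, 9]
arr.append(54)  # -> arr = [4, 21, 1, 5, 9, 54]
arr.pop(0)  # -> arr = [21, 1, 5, 9, 54]
arr[1] = arr[0] + arr[-1]  # -> arr = [21, 75, 5, 9, 54]
out = arr  # -> out = [21, 75, 5, 9, 54]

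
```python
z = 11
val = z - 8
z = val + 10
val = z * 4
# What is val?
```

Trace (tracking val):
z = 11  # -> z = 11
val = z - 8  # -> val = 3
z = val + 10  # -> z = 13
val = z * 4  # -> val = 52

Answer: 52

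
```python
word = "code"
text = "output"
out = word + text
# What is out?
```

Trace (tracking out):
word = 'code'  # -> word = 'code'
text = 'output'  # -> text = 'output'
out = word + text  # -> out = 'codeoutput'

Answer: 'codeoutput'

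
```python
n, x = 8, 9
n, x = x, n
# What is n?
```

Trace (tracking n):
n, x = (8, 9)  # -> n = 8, x = 9
n, x = (x, n)  # -> n = 9, x = 8

Answer: 9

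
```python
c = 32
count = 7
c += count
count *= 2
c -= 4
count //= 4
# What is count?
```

Trace (tracking count):
c = 32  # -> c = 32
count = 7  # -> count = 7
c += count  # -> c = 39
count *= 2  # -> count = 14
c -= 4  # -> c = 35
count //= 4  # -> count = 3

Answer: 3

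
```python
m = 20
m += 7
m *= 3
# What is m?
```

Trace (tracking m):
m = 20  # -> m = 20
m += 7  # -> m = 27
m *= 3  # -> m = 81

Answer: 81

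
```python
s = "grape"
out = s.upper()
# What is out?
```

Trace (tracking out):
s = 'grape'  # -> s = 'grape'
out = s.upper()  # -> out = 'GRAPE'

Answer: 'GRAPE'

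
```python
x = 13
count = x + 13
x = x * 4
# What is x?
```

Answer: 52

Derivation:
Trace (tracking x):
x = 13  # -> x = 13
count = x + 13  # -> count = 26
x = x * 4  # -> x = 52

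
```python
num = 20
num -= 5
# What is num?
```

Answer: 15

Derivation:
Trace (tracking num):
num = 20  # -> num = 20
num -= 5  # -> num = 15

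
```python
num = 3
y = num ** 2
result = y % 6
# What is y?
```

Answer: 9

Derivation:
Trace (tracking y):
num = 3  # -> num = 3
y = num ** 2  # -> y = 9
result = y % 6  # -> result = 3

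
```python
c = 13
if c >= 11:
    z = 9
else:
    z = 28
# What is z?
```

Trace (tracking z):
c = 13  # -> c = 13
if c >= 11:  # condition is True
    z = 9  # -> z = 9

Answer: 9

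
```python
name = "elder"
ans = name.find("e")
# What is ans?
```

Answer: 0

Derivation:
Trace (tracking ans):
name = 'elder'  # -> name = 'elder'
ans = name.find('e')  # -> ans = 0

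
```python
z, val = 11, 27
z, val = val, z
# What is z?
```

Trace (tracking z):
z, val = (11, 27)  # -> z = 11, val = 27
z, val = (val, z)  # -> z = 27, val = 11

Answer: 27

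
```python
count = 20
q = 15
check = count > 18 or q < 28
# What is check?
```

Answer: True

Derivation:
Trace (tracking check):
count = 20  # -> count = 20
q = 15  # -> q = 15
check = count > 18 or q < 28  # -> check = True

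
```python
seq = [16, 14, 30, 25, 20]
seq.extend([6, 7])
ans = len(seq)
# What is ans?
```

Trace (tracking ans):
seq = [16, 14, 30, 25, 20]  # -> seq = [16, 14, 30, 25, 20]
seq.extend([6, 7])  # -> seq = [16, 14, 30, 25, 20, 6, 7]
ans = len(seq)  # -> ans = 7

Answer: 7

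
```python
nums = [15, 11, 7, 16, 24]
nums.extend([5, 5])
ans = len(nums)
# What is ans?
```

Trace (tracking ans):
nums = [15, 11, 7, 16, 24]  # -> nums = [15, 11, 7, 16, 24]
nums.extend([5, 5])  # -> nums = [15, 11, 7, 16, 24, 5, 5]
ans = len(nums)  # -> ans = 7

Answer: 7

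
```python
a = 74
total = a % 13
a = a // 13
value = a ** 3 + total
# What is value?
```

Answer: 134

Derivation:
Trace (tracking value):
a = 74  # -> a = 74
total = a % 13  # -> total = 9
a = a // 13  # -> a = 5
value = a ** 3 + total  # -> value = 134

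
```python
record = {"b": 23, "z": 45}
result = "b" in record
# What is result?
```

Answer: True

Derivation:
Trace (tracking result):
record = {'b': 23, 'z': 45}  # -> record = {'b': 23, 'z': 45}
result = 'b' in record  # -> result = True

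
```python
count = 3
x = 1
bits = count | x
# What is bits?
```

Answer: 3

Derivation:
Trace (tracking bits):
count = 3  # -> count = 3
x = 1  # -> x = 1
bits = count | x  # -> bits = 3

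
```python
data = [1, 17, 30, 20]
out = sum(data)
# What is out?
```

Trace (tracking out):
data = [1, 17, 30, 20]  # -> data = [1, 17, 30, 20]
out = sum(data)  # -> out = 68

Answer: 68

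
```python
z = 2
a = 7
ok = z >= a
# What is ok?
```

Trace (tracking ok):
z = 2  # -> z = 2
a = 7  # -> a = 7
ok = z >= a  # -> ok = False

Answer: False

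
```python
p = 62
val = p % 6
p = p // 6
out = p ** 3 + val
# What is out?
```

Trace (tracking out):
p = 62  # -> p = 62
val = p % 6  # -> val = 2
p = p // 6  # -> p = 10
out = p ** 3 + val  # -> out = 1002

Answer: 1002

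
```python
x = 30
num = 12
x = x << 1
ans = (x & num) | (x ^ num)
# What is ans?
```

Answer: 60

Derivation:
Trace (tracking ans):
x = 30  # -> x = 30
num = 12  # -> num = 12
x = x << 1  # -> x = 60
ans = x & num | x ^ num  # -> ans = 60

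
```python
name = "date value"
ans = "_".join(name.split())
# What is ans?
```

Answer: 'date_value'

Derivation:
Trace (tracking ans):
name = 'date value'  # -> name = 'date value'
ans = '_'.join(name.split())  # -> ans = 'date_value'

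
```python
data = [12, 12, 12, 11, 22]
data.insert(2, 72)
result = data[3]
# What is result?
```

Answer: 12

Derivation:
Trace (tracking result):
data = [12, 12, 12, 11, 22]  # -> data = [12, 12, 12, 11, 22]
data.insert(2, 72)  # -> data = [12, 12, 72, 12, 11, 22]
result = data[3]  # -> result = 12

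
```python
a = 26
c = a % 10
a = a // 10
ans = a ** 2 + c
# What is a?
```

Trace (tracking a):
a = 26  # -> a = 26
c = a % 10  # -> c = 6
a = a // 10  # -> a = 2
ans = a ** 2 + c  # -> ans = 10

Answer: 2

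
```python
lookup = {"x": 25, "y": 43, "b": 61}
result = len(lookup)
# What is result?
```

Answer: 3

Derivation:
Trace (tracking result):
lookup = {'x': 25, 'y': 43, 'b': 61}  # -> lookup = {'x': 25, 'y': 43, 'b': 61}
result = len(lookup)  # -> result = 3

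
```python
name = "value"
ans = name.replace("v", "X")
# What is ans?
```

Answer: 'Xalue'

Derivation:
Trace (tracking ans):
name = 'value'  # -> name = 'value'
ans = name.replace('v', 'X')  # -> ans = 'Xalue'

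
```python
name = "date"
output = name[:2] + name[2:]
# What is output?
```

Answer: 'date'

Derivation:
Trace (tracking output):
name = 'date'  # -> name = 'date'
output = name[:2] + name[2:]  # -> output = 'date'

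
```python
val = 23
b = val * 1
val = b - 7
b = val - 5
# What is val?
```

Trace (tracking val):
val = 23  # -> val = 23
b = val * 1  # -> b = 23
val = b - 7  # -> val = 16
b = val - 5  # -> b = 11

Answer: 16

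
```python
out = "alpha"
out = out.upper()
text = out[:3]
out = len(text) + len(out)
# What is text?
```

Trace (tracking text):
out = 'alpha'  # -> out = 'alpha'
out = out.upper()  # -> out = 'ALPHA'
text = out[:3]  # -> text = 'ALP'
out = len(text) + len(out)  # -> out = 8

Answer: 'ALP'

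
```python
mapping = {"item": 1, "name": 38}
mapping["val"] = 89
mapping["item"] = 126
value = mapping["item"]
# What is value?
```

Trace (tracking value):
mapping = {'item': 1, 'name': 38}  # -> mapping = {'item': 1, 'name': 38}
mapping['val'] = 89  # -> mapping = {'item': 1, 'name': 38, 'val': 89}
mapping['item'] = 126  # -> mapping = {'item': 126, 'name': 38, 'val': 89}
value = mapping['item']  # -> value = 126

Answer: 126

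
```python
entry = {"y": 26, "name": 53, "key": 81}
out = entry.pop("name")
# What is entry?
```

Trace (tracking entry):
entry = {'y': 26, 'name': 53, 'key': 81}  # -> entry = {'y': 26, 'name': 53, 'key': 81}
out = entry.pop('name')  # -> out = 53

Answer: {'y': 26, 'key': 81}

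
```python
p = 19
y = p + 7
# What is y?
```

Answer: 26

Derivation:
Trace (tracking y):
p = 19  # -> p = 19
y = p + 7  # -> y = 26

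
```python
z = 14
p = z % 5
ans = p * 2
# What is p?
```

Trace (tracking p):
z = 14  # -> z = 14
p = z % 5  # -> p = 4
ans = p * 2  # -> ans = 8

Answer: 4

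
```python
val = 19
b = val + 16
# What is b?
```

Answer: 35

Derivation:
Trace (tracking b):
val = 19  # -> val = 19
b = val + 16  # -> b = 35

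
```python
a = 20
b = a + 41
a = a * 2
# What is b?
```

Answer: 61

Derivation:
Trace (tracking b):
a = 20  # -> a = 20
b = a + 41  # -> b = 61
a = a * 2  # -> a = 40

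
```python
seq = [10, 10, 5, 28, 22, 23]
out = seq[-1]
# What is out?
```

Trace (tracking out):
seq = [10, 10, 5, 28, 22, 23]  # -> seq = [10, 10, 5, 28, 22, 23]
out = seq[-1]  # -> out = 23

Answer: 23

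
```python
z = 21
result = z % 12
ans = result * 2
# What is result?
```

Answer: 9

Derivation:
Trace (tracking result):
z = 21  # -> z = 21
result = z % 12  # -> result = 9
ans = result * 2  # -> ans = 18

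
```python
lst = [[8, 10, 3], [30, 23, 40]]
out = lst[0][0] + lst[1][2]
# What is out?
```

Answer: 48

Derivation:
Trace (tracking out):
lst = [[8, 10, 3], [30, 23, 40]]  # -> lst = [[8, 10, 3], [30, 23, 40]]
out = lst[0][0] + lst[1][2]  # -> out = 48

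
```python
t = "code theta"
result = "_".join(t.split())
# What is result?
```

Answer: 'code_theta'

Derivation:
Trace (tracking result):
t = 'code theta'  # -> t = 'code theta'
result = '_'.join(t.split())  # -> result = 'code_theta'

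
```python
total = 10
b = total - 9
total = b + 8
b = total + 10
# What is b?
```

Answer: 19

Derivation:
Trace (tracking b):
total = 10  # -> total = 10
b = total - 9  # -> b = 1
total = b + 8  # -> total = 9
b = total + 10  # -> b = 19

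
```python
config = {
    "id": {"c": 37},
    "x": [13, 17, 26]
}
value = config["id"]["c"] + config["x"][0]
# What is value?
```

Answer: 50

Derivation:
Trace (tracking value):
config = {'id': {'c': 37}, 'x': [13, 17, 26]}  # -> config = {'id': {'c': 37}, 'x': [13, 17, 26]}
value = config['id']['c'] + config['x'][0]  # -> value = 50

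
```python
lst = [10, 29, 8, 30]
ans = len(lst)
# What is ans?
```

Answer: 4

Derivation:
Trace (tracking ans):
lst = [10, 29, 8, 30]  # -> lst = [10, 29, 8, 30]
ans = len(lst)  # -> ans = 4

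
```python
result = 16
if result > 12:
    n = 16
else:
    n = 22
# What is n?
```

Trace (tracking n):
result = 16  # -> result = 16
if result > 12:  # condition is True
    n = 16  # -> n = 16

Answer: 16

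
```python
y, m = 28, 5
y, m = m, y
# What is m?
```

Trace (tracking m):
y, m = (28, 5)  # -> y = 28, m = 5
y, m = (m, y)  # -> y = 5, m = 28

Answer: 28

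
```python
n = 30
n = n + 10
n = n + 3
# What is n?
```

Answer: 43

Derivation:
Trace (tracking n):
n = 30  # -> n = 30
n = n + 10  # -> n = 40
n = n + 3  # -> n = 43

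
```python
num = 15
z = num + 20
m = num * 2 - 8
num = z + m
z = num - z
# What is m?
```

Trace (tracking m):
num = 15  # -> num = 15
z = num + 20  # -> z = 35
m = num * 2 - 8  # -> m = 22
num = z + m  # -> num = 57
z = num - z  # -> z = 22

Answer: 22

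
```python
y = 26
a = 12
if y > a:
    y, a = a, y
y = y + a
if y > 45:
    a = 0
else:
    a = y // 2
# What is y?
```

Answer: 38

Derivation:
Trace (tracking y):
y = 26  # -> y = 26
a = 12  # -> a = 12
if y > a:  # condition is True
    y, a = (a, y)  # -> y = 12, a = 26
y = y + a  # -> y = 38
if y > 45:  # condition is False
else:
    a = y // 2  # -> a = 19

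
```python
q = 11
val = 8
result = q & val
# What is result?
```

Trace (tracking result):
q = 11  # -> q = 11
val = 8  # -> val = 8
result = q & val  # -> result = 8

Answer: 8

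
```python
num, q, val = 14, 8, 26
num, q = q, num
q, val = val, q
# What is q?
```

Answer: 26

Derivation:
Trace (tracking q):
num, q, val = (14, 8, 26)  # -> num = 14, q = 8, val = 26
num, q = (q, num)  # -> num = 8, q = 14
q, val = (val, q)  # -> q = 26, val = 14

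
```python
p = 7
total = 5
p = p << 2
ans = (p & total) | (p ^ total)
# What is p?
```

Answer: 28

Derivation:
Trace (tracking p):
p = 7  # -> p = 7
total = 5  # -> total = 5
p = p << 2  # -> p = 28
ans = p & total | p ^ total  # -> ans = 29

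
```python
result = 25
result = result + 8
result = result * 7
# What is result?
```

Answer: 231

Derivation:
Trace (tracking result):
result = 25  # -> result = 25
result = result + 8  # -> result = 33
result = result * 7  # -> result = 231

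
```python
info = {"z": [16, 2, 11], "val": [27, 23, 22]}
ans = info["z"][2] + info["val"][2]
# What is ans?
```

Trace (tracking ans):
info = {'z': [16, 2, 11], 'val': [27, 23, 22]}  # -> info = {'z': [16, 2, 11], 'val': [27, 23, 22]}
ans = info['z'][2] + info['val'][2]  # -> ans = 33

Answer: 33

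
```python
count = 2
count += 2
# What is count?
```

Answer: 4

Derivation:
Trace (tracking count):
count = 2  # -> count = 2
count += 2  # -> count = 4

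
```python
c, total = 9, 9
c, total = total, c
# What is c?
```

Answer: 9

Derivation:
Trace (tracking c):
c, total = (9, 9)  # -> c = 9, total = 9
c, total = (total, c)  # -> c = 9, total = 9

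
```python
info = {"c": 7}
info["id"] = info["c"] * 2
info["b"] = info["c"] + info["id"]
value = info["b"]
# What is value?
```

Answer: 21

Derivation:
Trace (tracking value):
info = {'c': 7}  # -> info = {'c': 7}
info['id'] = info['c'] * 2  # -> info = {'c': 7, 'id': 14}
info['b'] = info['c'] + info['id']  # -> info = {'c': 7, 'id': 14, 'b': 21}
value = info['b']  # -> value = 21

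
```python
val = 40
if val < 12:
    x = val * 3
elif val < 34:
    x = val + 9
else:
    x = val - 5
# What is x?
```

Answer: 35

Derivation:
Trace (tracking x):
val = 40  # -> val = 40
if val < 12:  # condition is False
elif val < 34:  # condition is False
else:
    x = val - 5  # -> x = 35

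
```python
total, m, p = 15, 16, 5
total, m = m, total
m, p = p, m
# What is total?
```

Answer: 16

Derivation:
Trace (tracking total):
total, m, p = (15, 16, 5)  # -> total = 15, m = 16, p = 5
total, m = (m, total)  # -> total = 16, m = 15
m, p = (p, m)  # -> m = 5, p = 15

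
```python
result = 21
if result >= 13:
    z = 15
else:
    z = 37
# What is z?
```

Answer: 15

Derivation:
Trace (tracking z):
result = 21  # -> result = 21
if result >= 13:  # condition is True
    z = 15  # -> z = 15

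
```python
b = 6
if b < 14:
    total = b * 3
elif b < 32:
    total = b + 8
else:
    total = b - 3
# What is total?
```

Answer: 18

Derivation:
Trace (tracking total):
b = 6  # -> b = 6
if b < 14:  # condition is True
    total = b * 3  # -> total = 18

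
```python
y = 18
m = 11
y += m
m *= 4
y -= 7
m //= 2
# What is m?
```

Trace (tracking m):
y = 18  # -> y = 18
m = 11  # -> m = 11
y += m  # -> y = 29
m *= 4  # -> m = 44
y -= 7  # -> y = 22
m //= 2  # -> m = 22

Answer: 22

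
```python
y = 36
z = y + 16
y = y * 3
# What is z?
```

Answer: 52

Derivation:
Trace (tracking z):
y = 36  # -> y = 36
z = y + 16  # -> z = 52
y = y * 3  # -> y = 108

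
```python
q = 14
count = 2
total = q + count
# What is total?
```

Answer: 16

Derivation:
Trace (tracking total):
q = 14  # -> q = 14
count = 2  # -> count = 2
total = q + count  # -> total = 16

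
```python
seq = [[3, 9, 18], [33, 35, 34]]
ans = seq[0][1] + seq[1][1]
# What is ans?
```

Trace (tracking ans):
seq = [[3, 9, 18], [33, 35, 34]]  # -> seq = [[3, 9, 18], [33, 35, 34]]
ans = seq[0][1] + seq[1][1]  # -> ans = 44

Answer: 44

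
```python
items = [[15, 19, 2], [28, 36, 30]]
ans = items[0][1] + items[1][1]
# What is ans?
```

Answer: 55

Derivation:
Trace (tracking ans):
items = [[15, 19, 2], [28, 36, 30]]  # -> items = [[15, 19, 2], [28, 36, 30]]
ans = items[0][1] + items[1][1]  # -> ans = 55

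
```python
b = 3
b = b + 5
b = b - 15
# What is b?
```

Trace (tracking b):
b = 3  # -> b = 3
b = b + 5  # -> b = 8
b = b - 15  # -> b = -7

Answer: -7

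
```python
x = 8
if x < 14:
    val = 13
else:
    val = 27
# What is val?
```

Trace (tracking val):
x = 8  # -> x = 8
if x < 14:  # condition is True
    val = 13  # -> val = 13

Answer: 13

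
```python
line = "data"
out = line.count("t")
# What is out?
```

Trace (tracking out):
line = 'data'  # -> line = 'data'
out = line.count('t')  # -> out = 1

Answer: 1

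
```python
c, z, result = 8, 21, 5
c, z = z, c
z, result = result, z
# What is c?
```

Answer: 21

Derivation:
Trace (tracking c):
c, z, result = (8, 21, 5)  # -> c = 8, z = 21, result = 5
c, z = (z, c)  # -> c = 21, z = 8
z, result = (result, z)  # -> z = 5, result = 8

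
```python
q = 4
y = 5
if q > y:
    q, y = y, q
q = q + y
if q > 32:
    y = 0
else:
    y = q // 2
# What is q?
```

Trace (tracking q):
q = 4  # -> q = 4
y = 5  # -> y = 5
if q > y:  # condition is False
q = q + y  # -> q = 9
if q > 32:  # condition is False
else:
    y = q // 2  # -> y = 4

Answer: 9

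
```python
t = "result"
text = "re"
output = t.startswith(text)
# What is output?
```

Trace (tracking output):
t = 'result'  # -> t = 'result'
text = 're'  # -> text = 're'
output = t.startswith(text)  # -> output = True

Answer: True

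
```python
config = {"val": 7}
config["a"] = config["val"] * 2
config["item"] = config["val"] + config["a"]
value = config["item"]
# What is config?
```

Trace (tracking config):
config = {'val': 7}  # -> config = {'val': 7}
config['a'] = config['val'] * 2  # -> config = {'val': 7, 'a': 14}
config['item'] = config['val'] + config['a']  # -> config = {'val': 7, 'a': 14, 'item': 21}
value = config['item']  # -> value = 21

Answer: {'val': 7, 'a': 14, 'item': 21}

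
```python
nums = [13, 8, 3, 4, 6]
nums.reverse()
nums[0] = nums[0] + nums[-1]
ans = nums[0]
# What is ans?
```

Answer: 19

Derivation:
Trace (tracking ans):
nums = [13, 8, 3, 4, 6]  # -> nums = [13, 8, 3, 4, 6]
nums.reverse()  # -> nums = [6, 4, 3, 8, 13]
nums[0] = nums[0] + nums[-1]  # -> nums = [19, 4, 3, 8, 13]
ans = nums[0]  # -> ans = 19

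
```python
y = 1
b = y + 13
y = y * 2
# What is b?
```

Answer: 14

Derivation:
Trace (tracking b):
y = 1  # -> y = 1
b = y + 13  # -> b = 14
y = y * 2  # -> y = 2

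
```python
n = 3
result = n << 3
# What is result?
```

Trace (tracking result):
n = 3  # -> n = 3
result = n << 3  # -> result = 24

Answer: 24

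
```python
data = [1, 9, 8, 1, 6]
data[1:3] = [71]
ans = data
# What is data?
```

Trace (tracking data):
data = [1, 9, 8, 1, 6]  # -> data = [1, 9, 8, 1, 6]
data[1:3] = [71]  # -> data = [1, 71, 1, 6]
ans = data  # -> ans = [1, 71, 1, 6]

Answer: [1, 71, 1, 6]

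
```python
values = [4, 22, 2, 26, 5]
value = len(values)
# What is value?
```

Trace (tracking value):
values = [4, 22, 2, 26, 5]  # -> values = [4, 22, 2, 26, 5]
value = len(values)  # -> value = 5

Answer: 5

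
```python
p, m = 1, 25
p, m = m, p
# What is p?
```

Answer: 25

Derivation:
Trace (tracking p):
p, m = (1, 25)  # -> p = 1, m = 25
p, m = (m, p)  # -> p = 25, m = 1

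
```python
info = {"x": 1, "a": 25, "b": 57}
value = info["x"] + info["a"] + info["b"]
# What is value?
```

Trace (tracking value):
info = {'x': 1, 'a': 25, 'b': 57}  # -> info = {'x': 1, 'a': 25, 'b': 57}
value = info['x'] + info['a'] + info['b']  # -> value = 83

Answer: 83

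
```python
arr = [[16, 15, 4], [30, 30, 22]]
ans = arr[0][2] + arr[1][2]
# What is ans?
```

Answer: 26

Derivation:
Trace (tracking ans):
arr = [[16, 15, 4], [30, 30, 22]]  # -> arr = [[16, 15, 4], [30, 30, 22]]
ans = arr[0][2] + arr[1][2]  # -> ans = 26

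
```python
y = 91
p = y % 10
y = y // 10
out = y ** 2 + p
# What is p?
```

Trace (tracking p):
y = 91  # -> y = 91
p = y % 10  # -> p = 1
y = y // 10  # -> y = 9
out = y ** 2 + p  # -> out = 82

Answer: 1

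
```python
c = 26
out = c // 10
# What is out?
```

Trace (tracking out):
c = 26  # -> c = 26
out = c // 10  # -> out = 2

Answer: 2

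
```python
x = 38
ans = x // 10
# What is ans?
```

Trace (tracking ans):
x = 38  # -> x = 38
ans = x // 10  # -> ans = 3

Answer: 3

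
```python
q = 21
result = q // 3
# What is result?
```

Trace (tracking result):
q = 21  # -> q = 21
result = q // 3  # -> result = 7

Answer: 7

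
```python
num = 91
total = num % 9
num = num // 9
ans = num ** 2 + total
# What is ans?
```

Trace (tracking ans):
num = 91  # -> num = 91
total = num % 9  # -> total = 1
num = num // 9  # -> num = 10
ans = num ** 2 + total  # -> ans = 101

Answer: 101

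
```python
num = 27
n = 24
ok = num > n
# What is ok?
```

Answer: True

Derivation:
Trace (tracking ok):
num = 27  # -> num = 27
n = 24  # -> n = 24
ok = num > n  # -> ok = True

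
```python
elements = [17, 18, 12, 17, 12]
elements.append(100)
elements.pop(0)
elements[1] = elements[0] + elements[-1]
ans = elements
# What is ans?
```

Trace (tracking ans):
elements = [17, 18, 12, 17, 12]  # -> elements = [17, 18, 12, 17, 12]
elements.append(100)  # -> elements = [17, 18, 12, 17, 12, 100]
elements.pop(0)  # -> elements = [18, 12, 17, 12, 100]
elements[1] = elements[0] + elements[-1]  # -> elements = [18, 118, 17, 12, 100]
ans = elements  # -> ans = [18, 118, 17, 12, 100]

Answer: [18, 118, 17, 12, 100]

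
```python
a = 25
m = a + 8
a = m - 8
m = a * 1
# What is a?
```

Trace (tracking a):
a = 25  # -> a = 25
m = a + 8  # -> m = 33
a = m - 8  # -> a = 25
m = a * 1  # -> m = 25

Answer: 25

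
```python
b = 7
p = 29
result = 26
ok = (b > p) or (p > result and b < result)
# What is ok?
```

Answer: True

Derivation:
Trace (tracking ok):
b = 7  # -> b = 7
p = 29  # -> p = 29
result = 26  # -> result = 26
ok = b > p or (p > result and b < result)  # -> ok = True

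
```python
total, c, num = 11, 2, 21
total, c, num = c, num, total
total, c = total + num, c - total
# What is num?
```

Answer: 11

Derivation:
Trace (tracking num):
total, c, num = (11, 2, 21)  # -> total = 11, c = 2, num = 21
total, c, num = (c, num, total)  # -> total = 2, c = 21, num = 11
total, c = (total + num, c - total)  # -> total = 13, c = 19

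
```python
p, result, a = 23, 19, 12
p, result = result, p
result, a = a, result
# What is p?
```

Answer: 19

Derivation:
Trace (tracking p):
p, result, a = (23, 19, 12)  # -> p = 23, result = 19, a = 12
p, result = (result, p)  # -> p = 19, result = 23
result, a = (a, result)  # -> result = 12, a = 23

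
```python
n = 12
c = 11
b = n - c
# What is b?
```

Trace (tracking b):
n = 12  # -> n = 12
c = 11  # -> c = 11
b = n - c  # -> b = 1

Answer: 1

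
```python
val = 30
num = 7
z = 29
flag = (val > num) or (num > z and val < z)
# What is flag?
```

Trace (tracking flag):
val = 30  # -> val = 30
num = 7  # -> num = 7
z = 29  # -> z = 29
flag = val > num or (num > z and val < z)  # -> flag = True

Answer: True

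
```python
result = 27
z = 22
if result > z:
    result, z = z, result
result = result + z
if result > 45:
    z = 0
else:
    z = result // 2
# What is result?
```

Answer: 49

Derivation:
Trace (tracking result):
result = 27  # -> result = 27
z = 22  # -> z = 22
if result > z:  # condition is True
    result, z = (z, result)  # -> result = 22, z = 27
result = result + z  # -> result = 49
if result > 45:  # condition is True
    z = 0  # -> z = 0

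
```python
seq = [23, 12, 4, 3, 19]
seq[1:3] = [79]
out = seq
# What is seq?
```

Trace (tracking seq):
seq = [23, 12, 4, 3, 19]  # -> seq = [23, 12, 4, 3, 19]
seq[1:3] = [79]  # -> seq = [23, 79, 3, 19]
out = seq  # -> out = [23, 79, 3, 19]

Answer: [23, 79, 3, 19]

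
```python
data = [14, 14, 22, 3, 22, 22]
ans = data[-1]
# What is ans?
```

Answer: 22

Derivation:
Trace (tracking ans):
data = [14, 14, 22, 3, 22, 22]  # -> data = [14, 14, 22, 3, 22, 22]
ans = data[-1]  # -> ans = 22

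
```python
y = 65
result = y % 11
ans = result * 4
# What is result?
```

Trace (tracking result):
y = 65  # -> y = 65
result = y % 11  # -> result = 10
ans = result * 4  # -> ans = 40

Answer: 10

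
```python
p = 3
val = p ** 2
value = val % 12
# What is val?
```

Answer: 9

Derivation:
Trace (tracking val):
p = 3  # -> p = 3
val = p ** 2  # -> val = 9
value = val % 12  # -> value = 9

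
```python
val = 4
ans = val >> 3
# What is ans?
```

Trace (tracking ans):
val = 4  # -> val = 4
ans = val >> 3  # -> ans = 0

Answer: 0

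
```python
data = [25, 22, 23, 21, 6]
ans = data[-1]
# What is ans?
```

Trace (tracking ans):
data = [25, 22, 23, 21, 6]  # -> data = [25, 22, 23, 21, 6]
ans = data[-1]  # -> ans = 6

Answer: 6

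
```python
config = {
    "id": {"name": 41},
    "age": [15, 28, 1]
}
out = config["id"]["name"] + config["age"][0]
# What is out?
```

Trace (tracking out):
config = {'id': {'name': 41}, 'age': [15, 28, 1]}  # -> config = {'id': {'name': 41}, 'age': [15, 28, 1]}
out = config['id']['name'] + config['age'][0]  # -> out = 56

Answer: 56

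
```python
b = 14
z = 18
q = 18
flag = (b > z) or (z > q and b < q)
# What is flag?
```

Trace (tracking flag):
b = 14  # -> b = 14
z = 18  # -> z = 18
q = 18  # -> q = 18
flag = b > z or (z > q and b < q)  # -> flag = False

Answer: False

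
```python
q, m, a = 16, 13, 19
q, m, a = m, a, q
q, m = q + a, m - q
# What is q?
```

Trace (tracking q):
q, m, a = (16, 13, 19)  # -> q = 16, m = 13, a = 19
q, m, a = (m, a, q)  # -> q = 13, m = 19, a = 16
q, m = (q + a, m - q)  # -> q = 29, m = 6

Answer: 29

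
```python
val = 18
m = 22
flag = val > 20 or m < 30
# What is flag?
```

Answer: True

Derivation:
Trace (tracking flag):
val = 18  # -> val = 18
m = 22  # -> m = 22
flag = val > 20 or m < 30  # -> flag = True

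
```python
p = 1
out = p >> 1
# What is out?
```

Trace (tracking out):
p = 1  # -> p = 1
out = p >> 1  # -> out = 0

Answer: 0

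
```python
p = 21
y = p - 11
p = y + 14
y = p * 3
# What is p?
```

Answer: 24

Derivation:
Trace (tracking p):
p = 21  # -> p = 21
y = p - 11  # -> y = 10
p = y + 14  # -> p = 24
y = p * 3  # -> y = 72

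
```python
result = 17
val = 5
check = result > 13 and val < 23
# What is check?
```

Answer: True

Derivation:
Trace (tracking check):
result = 17  # -> result = 17
val = 5  # -> val = 5
check = result > 13 and val < 23  # -> check = True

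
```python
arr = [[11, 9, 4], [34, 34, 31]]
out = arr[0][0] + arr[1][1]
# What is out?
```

Trace (tracking out):
arr = [[11, 9, 4], [34, 34, 31]]  # -> arr = [[11, 9, 4], [34, 34, 31]]
out = arr[0][0] + arr[1][1]  # -> out = 45

Answer: 45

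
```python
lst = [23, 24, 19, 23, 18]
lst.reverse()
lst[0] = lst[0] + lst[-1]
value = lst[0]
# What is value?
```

Answer: 41

Derivation:
Trace (tracking value):
lst = [23, 24, 19, 23, 18]  # -> lst = [23, 24, 19, 23, 18]
lst.reverse()  # -> lst = [18, 23, 19, 24, 23]
lst[0] = lst[0] + lst[-1]  # -> lst = [41, 23, 19, 24, 23]
value = lst[0]  # -> value = 41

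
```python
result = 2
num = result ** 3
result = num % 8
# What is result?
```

Trace (tracking result):
result = 2  # -> result = 2
num = result ** 3  # -> num = 8
result = num % 8  # -> result = 0

Answer: 0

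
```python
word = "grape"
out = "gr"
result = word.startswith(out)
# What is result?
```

Trace (tracking result):
word = 'grape'  # -> word = 'grape'
out = 'gr'  # -> out = 'gr'
result = word.startswith(out)  # -> result = True

Answer: True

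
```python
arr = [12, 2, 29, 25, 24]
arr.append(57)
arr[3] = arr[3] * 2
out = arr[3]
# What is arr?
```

Answer: [12, 2, 29, 50, 24, 57]

Derivation:
Trace (tracking arr):
arr = [12, 2, 29, 25, 24]  # -> arr = [12, 2, 29, 25, 24]
arr.append(57)  # -> arr = [12, 2, 29, 25, 24, 57]
arr[3] = arr[3] * 2  # -> arr = [12, 2, 29, 50, 24, 57]
out = arr[3]  # -> out = 50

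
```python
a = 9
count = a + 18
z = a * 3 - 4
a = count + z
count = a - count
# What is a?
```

Answer: 50

Derivation:
Trace (tracking a):
a = 9  # -> a = 9
count = a + 18  # -> count = 27
z = a * 3 - 4  # -> z = 23
a = count + z  # -> a = 50
count = a - count  # -> count = 23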